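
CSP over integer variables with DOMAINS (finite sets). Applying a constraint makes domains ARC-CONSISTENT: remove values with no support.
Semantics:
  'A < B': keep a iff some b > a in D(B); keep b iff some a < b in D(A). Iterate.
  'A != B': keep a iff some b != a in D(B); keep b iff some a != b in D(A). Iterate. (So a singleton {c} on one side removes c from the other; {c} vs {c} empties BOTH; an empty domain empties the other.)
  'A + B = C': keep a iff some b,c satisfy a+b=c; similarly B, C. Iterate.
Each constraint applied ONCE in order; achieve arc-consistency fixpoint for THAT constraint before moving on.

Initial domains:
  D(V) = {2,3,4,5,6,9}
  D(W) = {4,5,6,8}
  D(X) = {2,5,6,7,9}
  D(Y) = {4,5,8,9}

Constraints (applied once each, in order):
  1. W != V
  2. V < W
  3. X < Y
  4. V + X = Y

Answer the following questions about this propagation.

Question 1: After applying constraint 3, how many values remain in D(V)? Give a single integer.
Answer: 5

Derivation:
Constraint 1 (W != V) on D(W)={4,5,6,8} D(V)={2,3,4,5,6,9}: no change
Constraint 2 (V < W) on D(V)={2,3,4,5,6,9} D(W)={4,5,6,8}: V {2,3,4,5,6,9}->{2,3,4,5,6}
Constraint 3 (X < Y) on D(X)={2,5,6,7,9} D(Y)={4,5,8,9}: X {2,5,6,7,9}->{2,5,6,7}
So after constraint 3: D(V)={2,3,4,5,6}, size = 5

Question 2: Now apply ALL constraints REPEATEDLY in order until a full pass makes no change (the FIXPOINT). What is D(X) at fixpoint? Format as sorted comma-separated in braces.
Answer: {2,5,6,7}

Derivation:
pass 0 (initial): D(X)={2,5,6,7,9}
pass 1: V {2,3,4,5,6,9}->{2,3,4,6}; X {2,5,6,7,9}->{2,5,6,7}
pass 2: no change
Fixpoint after 2 passes: D(X) = {2,5,6,7}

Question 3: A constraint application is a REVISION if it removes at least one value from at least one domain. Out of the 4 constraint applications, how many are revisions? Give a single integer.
Constraint 1 (W != V) on D(W)={4,5,6,8} D(V)={2,3,4,5,6,9}: no change => not a revision
Constraint 2 (V < W) on D(V)={2,3,4,5,6,9} D(W)={4,5,6,8}: V {2,3,4,5,6,9}->{2,3,4,5,6} => REVISION
Constraint 3 (X < Y) on D(X)={2,5,6,7,9} D(Y)={4,5,8,9}: X {2,5,6,7,9}->{2,5,6,7} => REVISION
Constraint 4 (V + X = Y) on D(V)={2,3,4,5,6} D(X)={2,5,6,7} D(Y)={4,5,8,9}: V {2,3,4,5,6}->{2,3,4,6} => REVISION
Total revisions = 3

Answer: 3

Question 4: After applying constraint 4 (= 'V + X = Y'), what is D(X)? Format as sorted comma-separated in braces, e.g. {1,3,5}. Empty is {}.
Constraint 1 (W != V) on D(W)={4,5,6,8} D(V)={2,3,4,5,6,9}: no change
Constraint 2 (V < W) on D(V)={2,3,4,5,6,9} D(W)={4,5,6,8}: V {2,3,4,5,6,9}->{2,3,4,5,6}
Constraint 3 (X < Y) on D(X)={2,5,6,7,9} D(Y)={4,5,8,9}: X {2,5,6,7,9}->{2,5,6,7}
Constraint 4 (V + X = Y) on D(V)={2,3,4,5,6} D(X)={2,5,6,7} D(Y)={4,5,8,9}: V {2,3,4,5,6}->{2,3,4,6}
So after constraint 4: D(X) = {2,5,6,7}

Answer: {2,5,6,7}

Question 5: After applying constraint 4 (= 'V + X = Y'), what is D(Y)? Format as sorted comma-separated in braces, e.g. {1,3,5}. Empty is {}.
Constraint 1 (W != V) on D(W)={4,5,6,8} D(V)={2,3,4,5,6,9}: no change
Constraint 2 (V < W) on D(V)={2,3,4,5,6,9} D(W)={4,5,6,8}: V {2,3,4,5,6,9}->{2,3,4,5,6}
Constraint 3 (X < Y) on D(X)={2,5,6,7,9} D(Y)={4,5,8,9}: X {2,5,6,7,9}->{2,5,6,7}
Constraint 4 (V + X = Y) on D(V)={2,3,4,5,6} D(X)={2,5,6,7} D(Y)={4,5,8,9}: V {2,3,4,5,6}->{2,3,4,6}
So after constraint 4: D(Y) = {4,5,8,9}

Answer: {4,5,8,9}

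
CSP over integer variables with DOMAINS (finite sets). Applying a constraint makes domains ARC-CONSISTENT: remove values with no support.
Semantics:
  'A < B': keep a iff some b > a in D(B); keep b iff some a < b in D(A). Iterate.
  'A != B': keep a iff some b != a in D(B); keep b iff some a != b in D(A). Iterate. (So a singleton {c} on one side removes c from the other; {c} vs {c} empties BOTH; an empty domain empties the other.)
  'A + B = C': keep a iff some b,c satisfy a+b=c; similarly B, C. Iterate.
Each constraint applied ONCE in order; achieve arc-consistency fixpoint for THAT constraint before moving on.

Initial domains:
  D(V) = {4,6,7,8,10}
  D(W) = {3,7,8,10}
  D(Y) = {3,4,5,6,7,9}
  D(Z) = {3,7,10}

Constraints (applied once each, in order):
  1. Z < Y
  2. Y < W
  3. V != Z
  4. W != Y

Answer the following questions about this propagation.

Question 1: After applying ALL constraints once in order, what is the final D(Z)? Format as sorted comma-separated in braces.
Constraint 1 (Z < Y) on D(Z)={3,7,10} D(Y)={3,4,5,6,7,9}: Z {3,7,10}->{3,7}; Y {3,4,5,6,7,9}->{4,5,6,7,9}
Constraint 2 (Y < W) on D(Y)={4,5,6,7,9} D(W)={3,7,8,10}: W {3,7,8,10}->{7,8,10}
Constraint 3 (V != Z) on D(V)={4,6,7,8,10} D(Z)={3,7}: no change
Constraint 4 (W != Y) on D(W)={7,8,10} D(Y)={4,5,6,7,9}: no change
So after all 4 constraints: D(Z) = {3,7}

Answer: {3,7}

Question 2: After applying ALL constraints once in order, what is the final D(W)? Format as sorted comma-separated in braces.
Answer: {7,8,10}

Derivation:
Constraint 1 (Z < Y) on D(Z)={3,7,10} D(Y)={3,4,5,6,7,9}: Z {3,7,10}->{3,7}; Y {3,4,5,6,7,9}->{4,5,6,7,9}
Constraint 2 (Y < W) on D(Y)={4,5,6,7,9} D(W)={3,7,8,10}: W {3,7,8,10}->{7,8,10}
Constraint 3 (V != Z) on D(V)={4,6,7,8,10} D(Z)={3,7}: no change
Constraint 4 (W != Y) on D(W)={7,8,10} D(Y)={4,5,6,7,9}: no change
So after all 4 constraints: D(W) = {7,8,10}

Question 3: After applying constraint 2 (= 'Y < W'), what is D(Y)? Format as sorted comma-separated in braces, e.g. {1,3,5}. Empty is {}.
Constraint 1 (Z < Y) on D(Z)={3,7,10} D(Y)={3,4,5,6,7,9}: Z {3,7,10}->{3,7}; Y {3,4,5,6,7,9}->{4,5,6,7,9}
Constraint 2 (Y < W) on D(Y)={4,5,6,7,9} D(W)={3,7,8,10}: W {3,7,8,10}->{7,8,10}
So after constraint 2: D(Y) = {4,5,6,7,9}

Answer: {4,5,6,7,9}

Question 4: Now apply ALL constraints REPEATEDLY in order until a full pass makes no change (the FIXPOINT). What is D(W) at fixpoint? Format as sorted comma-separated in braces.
pass 0 (initial): D(W)={3,7,8,10}
pass 1: W {3,7,8,10}->{7,8,10}; Y {3,4,5,6,7,9}->{4,5,6,7,9}; Z {3,7,10}->{3,7}
pass 2: no change
Fixpoint after 2 passes: D(W) = {7,8,10}

Answer: {7,8,10}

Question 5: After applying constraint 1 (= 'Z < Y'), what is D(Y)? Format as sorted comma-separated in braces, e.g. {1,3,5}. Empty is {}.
Constraint 1 (Z < Y) on D(Z)={3,7,10} D(Y)={3,4,5,6,7,9}: Z {3,7,10}->{3,7}; Y {3,4,5,6,7,9}->{4,5,6,7,9}
So after constraint 1: D(Y) = {4,5,6,7,9}

Answer: {4,5,6,7,9}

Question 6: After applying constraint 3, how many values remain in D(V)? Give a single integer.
Answer: 5

Derivation:
Constraint 1 (Z < Y) on D(Z)={3,7,10} D(Y)={3,4,5,6,7,9}: Z {3,7,10}->{3,7}; Y {3,4,5,6,7,9}->{4,5,6,7,9}
Constraint 2 (Y < W) on D(Y)={4,5,6,7,9} D(W)={3,7,8,10}: W {3,7,8,10}->{7,8,10}
Constraint 3 (V != Z) on D(V)={4,6,7,8,10} D(Z)={3,7}: no change
So after constraint 3: D(V)={4,6,7,8,10}, size = 5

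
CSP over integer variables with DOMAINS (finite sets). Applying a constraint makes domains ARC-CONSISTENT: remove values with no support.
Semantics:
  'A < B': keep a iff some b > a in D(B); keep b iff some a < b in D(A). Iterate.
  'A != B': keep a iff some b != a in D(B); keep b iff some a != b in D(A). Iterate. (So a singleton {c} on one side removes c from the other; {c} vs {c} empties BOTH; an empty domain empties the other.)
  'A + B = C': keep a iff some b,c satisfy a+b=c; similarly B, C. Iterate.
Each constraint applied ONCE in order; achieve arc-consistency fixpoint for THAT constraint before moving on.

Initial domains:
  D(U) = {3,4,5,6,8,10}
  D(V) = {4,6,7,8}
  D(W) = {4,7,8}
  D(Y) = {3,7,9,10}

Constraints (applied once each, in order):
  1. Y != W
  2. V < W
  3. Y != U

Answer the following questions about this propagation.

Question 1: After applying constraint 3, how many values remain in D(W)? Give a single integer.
Constraint 1 (Y != W) on D(Y)={3,7,9,10} D(W)={4,7,8}: no change
Constraint 2 (V < W) on D(V)={4,6,7,8} D(W)={4,7,8}: V {4,6,7,8}->{4,6,7}; W {4,7,8}->{7,8}
Constraint 3 (Y != U) on D(Y)={3,7,9,10} D(U)={3,4,5,6,8,10}: no change
So after constraint 3: D(W)={7,8}, size = 2

Answer: 2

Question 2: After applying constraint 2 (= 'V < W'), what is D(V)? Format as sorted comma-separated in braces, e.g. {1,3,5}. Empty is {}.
Answer: {4,6,7}

Derivation:
Constraint 1 (Y != W) on D(Y)={3,7,9,10} D(W)={4,7,8}: no change
Constraint 2 (V < W) on D(V)={4,6,7,8} D(W)={4,7,8}: V {4,6,7,8}->{4,6,7}; W {4,7,8}->{7,8}
So after constraint 2: D(V) = {4,6,7}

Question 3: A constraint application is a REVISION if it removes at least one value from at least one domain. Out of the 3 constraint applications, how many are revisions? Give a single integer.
Answer: 1

Derivation:
Constraint 1 (Y != W) on D(Y)={3,7,9,10} D(W)={4,7,8}: no change => not a revision
Constraint 2 (V < W) on D(V)={4,6,7,8} D(W)={4,7,8}: V {4,6,7,8}->{4,6,7}; W {4,7,8}->{7,8} => REVISION
Constraint 3 (Y != U) on D(Y)={3,7,9,10} D(U)={3,4,5,6,8,10}: no change => not a revision
Total revisions = 1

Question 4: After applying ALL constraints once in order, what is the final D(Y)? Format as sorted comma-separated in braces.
Answer: {3,7,9,10}

Derivation:
Constraint 1 (Y != W) on D(Y)={3,7,9,10} D(W)={4,7,8}: no change
Constraint 2 (V < W) on D(V)={4,6,7,8} D(W)={4,7,8}: V {4,6,7,8}->{4,6,7}; W {4,7,8}->{7,8}
Constraint 3 (Y != U) on D(Y)={3,7,9,10} D(U)={3,4,5,6,8,10}: no change
So after all 3 constraints: D(Y) = {3,7,9,10}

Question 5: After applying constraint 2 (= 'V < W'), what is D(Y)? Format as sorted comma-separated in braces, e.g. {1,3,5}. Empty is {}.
Answer: {3,7,9,10}

Derivation:
Constraint 1 (Y != W) on D(Y)={3,7,9,10} D(W)={4,7,8}: no change
Constraint 2 (V < W) on D(V)={4,6,7,8} D(W)={4,7,8}: V {4,6,7,8}->{4,6,7}; W {4,7,8}->{7,8}
So after constraint 2: D(Y) = {3,7,9,10}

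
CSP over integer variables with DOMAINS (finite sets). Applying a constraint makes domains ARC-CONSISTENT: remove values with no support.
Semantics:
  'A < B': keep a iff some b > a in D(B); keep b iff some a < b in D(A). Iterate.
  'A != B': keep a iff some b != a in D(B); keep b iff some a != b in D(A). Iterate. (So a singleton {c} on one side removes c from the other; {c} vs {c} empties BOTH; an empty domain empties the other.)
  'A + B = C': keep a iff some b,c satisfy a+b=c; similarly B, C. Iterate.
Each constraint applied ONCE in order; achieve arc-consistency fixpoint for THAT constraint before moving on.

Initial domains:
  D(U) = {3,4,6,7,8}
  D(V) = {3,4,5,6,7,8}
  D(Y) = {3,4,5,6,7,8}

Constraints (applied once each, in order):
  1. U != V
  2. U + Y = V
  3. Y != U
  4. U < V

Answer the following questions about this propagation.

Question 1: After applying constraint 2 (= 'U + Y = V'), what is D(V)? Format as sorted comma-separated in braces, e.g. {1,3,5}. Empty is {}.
Constraint 1 (U != V) on D(U)={3,4,6,7,8} D(V)={3,4,5,6,7,8}: no change
Constraint 2 (U + Y = V) on D(U)={3,4,6,7,8} D(Y)={3,4,5,6,7,8} D(V)={3,4,5,6,7,8}: U {3,4,6,7,8}->{3,4}; Y {3,4,5,6,7,8}->{3,4,5}; V {3,4,5,6,7,8}->{6,7,8}
So after constraint 2: D(V) = {6,7,8}

Answer: {6,7,8}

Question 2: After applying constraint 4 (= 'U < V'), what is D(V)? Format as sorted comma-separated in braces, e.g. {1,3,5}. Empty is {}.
Answer: {6,7,8}

Derivation:
Constraint 1 (U != V) on D(U)={3,4,6,7,8} D(V)={3,4,5,6,7,8}: no change
Constraint 2 (U + Y = V) on D(U)={3,4,6,7,8} D(Y)={3,4,5,6,7,8} D(V)={3,4,5,6,7,8}: U {3,4,6,7,8}->{3,4}; Y {3,4,5,6,7,8}->{3,4,5}; V {3,4,5,6,7,8}->{6,7,8}
Constraint 3 (Y != U) on D(Y)={3,4,5} D(U)={3,4}: no change
Constraint 4 (U < V) on D(U)={3,4} D(V)={6,7,8}: no change
So after constraint 4: D(V) = {6,7,8}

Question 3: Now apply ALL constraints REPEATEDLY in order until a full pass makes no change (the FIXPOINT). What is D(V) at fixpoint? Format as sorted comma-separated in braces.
Answer: {6,7,8}

Derivation:
pass 0 (initial): D(V)={3,4,5,6,7,8}
pass 1: U {3,4,6,7,8}->{3,4}; V {3,4,5,6,7,8}->{6,7,8}; Y {3,4,5,6,7,8}->{3,4,5}
pass 2: no change
Fixpoint after 2 passes: D(V) = {6,7,8}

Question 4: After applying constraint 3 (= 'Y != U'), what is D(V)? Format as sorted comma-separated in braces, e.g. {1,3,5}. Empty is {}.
Constraint 1 (U != V) on D(U)={3,4,6,7,8} D(V)={3,4,5,6,7,8}: no change
Constraint 2 (U + Y = V) on D(U)={3,4,6,7,8} D(Y)={3,4,5,6,7,8} D(V)={3,4,5,6,7,8}: U {3,4,6,7,8}->{3,4}; Y {3,4,5,6,7,8}->{3,4,5}; V {3,4,5,6,7,8}->{6,7,8}
Constraint 3 (Y != U) on D(Y)={3,4,5} D(U)={3,4}: no change
So after constraint 3: D(V) = {6,7,8}

Answer: {6,7,8}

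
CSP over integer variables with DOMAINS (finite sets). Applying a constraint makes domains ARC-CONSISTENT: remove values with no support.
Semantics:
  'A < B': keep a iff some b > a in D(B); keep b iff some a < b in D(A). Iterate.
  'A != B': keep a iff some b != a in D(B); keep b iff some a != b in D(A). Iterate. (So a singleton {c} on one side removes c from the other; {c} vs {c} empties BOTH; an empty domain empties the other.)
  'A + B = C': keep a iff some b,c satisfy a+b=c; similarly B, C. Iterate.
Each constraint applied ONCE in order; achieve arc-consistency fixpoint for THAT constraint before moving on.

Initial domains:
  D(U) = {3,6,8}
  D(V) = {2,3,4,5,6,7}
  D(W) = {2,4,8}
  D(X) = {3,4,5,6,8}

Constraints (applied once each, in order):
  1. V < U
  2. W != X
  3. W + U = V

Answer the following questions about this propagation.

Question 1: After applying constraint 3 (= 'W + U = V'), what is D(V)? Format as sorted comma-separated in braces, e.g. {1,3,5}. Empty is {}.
Constraint 1 (V < U) on D(V)={2,3,4,5,6,7} D(U)={3,6,8}: no change
Constraint 2 (W != X) on D(W)={2,4,8} D(X)={3,4,5,6,8}: no change
Constraint 3 (W + U = V) on D(W)={2,4,8} D(U)={3,6,8} D(V)={2,3,4,5,6,7}: W {2,4,8}->{2,4}; U {3,6,8}->{3}; V {2,3,4,5,6,7}->{5,7}
So after constraint 3: D(V) = {5,7}

Answer: {5,7}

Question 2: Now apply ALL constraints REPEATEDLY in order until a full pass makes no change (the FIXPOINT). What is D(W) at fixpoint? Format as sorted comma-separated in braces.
Answer: {}

Derivation:
pass 0 (initial): D(W)={2,4,8}
pass 1: U {3,6,8}->{3}; V {2,3,4,5,6,7}->{5,7}; W {2,4,8}->{2,4}
pass 2: U {3}->{}; V {5,7}->{}; W {2,4}->{}
pass 3: X {3,4,5,6,8}->{}
pass 4: no change
Fixpoint after 4 passes: D(W) = {}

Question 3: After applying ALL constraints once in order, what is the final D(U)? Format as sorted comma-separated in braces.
Answer: {3}

Derivation:
Constraint 1 (V < U) on D(V)={2,3,4,5,6,7} D(U)={3,6,8}: no change
Constraint 2 (W != X) on D(W)={2,4,8} D(X)={3,4,5,6,8}: no change
Constraint 3 (W + U = V) on D(W)={2,4,8} D(U)={3,6,8} D(V)={2,3,4,5,6,7}: W {2,4,8}->{2,4}; U {3,6,8}->{3}; V {2,3,4,5,6,7}->{5,7}
So after all 3 constraints: D(U) = {3}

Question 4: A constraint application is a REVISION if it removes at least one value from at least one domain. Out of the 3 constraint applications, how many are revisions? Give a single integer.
Answer: 1

Derivation:
Constraint 1 (V < U) on D(V)={2,3,4,5,6,7} D(U)={3,6,8}: no change => not a revision
Constraint 2 (W != X) on D(W)={2,4,8} D(X)={3,4,5,6,8}: no change => not a revision
Constraint 3 (W + U = V) on D(W)={2,4,8} D(U)={3,6,8} D(V)={2,3,4,5,6,7}: W {2,4,8}->{2,4}; U {3,6,8}->{3}; V {2,3,4,5,6,7}->{5,7} => REVISION
Total revisions = 1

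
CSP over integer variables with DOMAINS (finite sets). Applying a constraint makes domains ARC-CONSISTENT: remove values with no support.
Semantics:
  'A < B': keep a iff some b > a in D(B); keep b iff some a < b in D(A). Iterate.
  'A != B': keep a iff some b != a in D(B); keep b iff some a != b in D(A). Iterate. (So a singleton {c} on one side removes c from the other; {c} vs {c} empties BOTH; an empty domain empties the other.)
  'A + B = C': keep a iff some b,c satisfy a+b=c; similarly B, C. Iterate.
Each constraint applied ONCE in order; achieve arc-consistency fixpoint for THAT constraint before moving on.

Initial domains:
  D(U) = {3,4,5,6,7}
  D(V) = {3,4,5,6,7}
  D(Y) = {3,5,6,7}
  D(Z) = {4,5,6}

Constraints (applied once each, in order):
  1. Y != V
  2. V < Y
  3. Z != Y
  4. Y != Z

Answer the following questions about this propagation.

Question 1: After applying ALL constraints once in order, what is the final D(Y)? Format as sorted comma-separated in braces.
Answer: {5,6,7}

Derivation:
Constraint 1 (Y != V) on D(Y)={3,5,6,7} D(V)={3,4,5,6,7}: no change
Constraint 2 (V < Y) on D(V)={3,4,5,6,7} D(Y)={3,5,6,7}: V {3,4,5,6,7}->{3,4,5,6}; Y {3,5,6,7}->{5,6,7}
Constraint 3 (Z != Y) on D(Z)={4,5,6} D(Y)={5,6,7}: no change
Constraint 4 (Y != Z) on D(Y)={5,6,7} D(Z)={4,5,6}: no change
So after all 4 constraints: D(Y) = {5,6,7}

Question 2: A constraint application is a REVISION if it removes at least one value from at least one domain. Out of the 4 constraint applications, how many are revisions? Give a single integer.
Answer: 1

Derivation:
Constraint 1 (Y != V) on D(Y)={3,5,6,7} D(V)={3,4,5,6,7}: no change => not a revision
Constraint 2 (V < Y) on D(V)={3,4,5,6,7} D(Y)={3,5,6,7}: V {3,4,5,6,7}->{3,4,5,6}; Y {3,5,6,7}->{5,6,7} => REVISION
Constraint 3 (Z != Y) on D(Z)={4,5,6} D(Y)={5,6,7}: no change => not a revision
Constraint 4 (Y != Z) on D(Y)={5,6,7} D(Z)={4,5,6}: no change => not a revision
Total revisions = 1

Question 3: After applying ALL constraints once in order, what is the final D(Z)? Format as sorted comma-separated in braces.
Answer: {4,5,6}

Derivation:
Constraint 1 (Y != V) on D(Y)={3,5,6,7} D(V)={3,4,5,6,7}: no change
Constraint 2 (V < Y) on D(V)={3,4,5,6,7} D(Y)={3,5,6,7}: V {3,4,5,6,7}->{3,4,5,6}; Y {3,5,6,7}->{5,6,7}
Constraint 3 (Z != Y) on D(Z)={4,5,6} D(Y)={5,6,7}: no change
Constraint 4 (Y != Z) on D(Y)={5,6,7} D(Z)={4,5,6}: no change
So after all 4 constraints: D(Z) = {4,5,6}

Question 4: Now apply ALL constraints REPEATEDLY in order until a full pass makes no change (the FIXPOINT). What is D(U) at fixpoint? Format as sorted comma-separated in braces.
Answer: {3,4,5,6,7}

Derivation:
pass 0 (initial): D(U)={3,4,5,6,7}
pass 1: V {3,4,5,6,7}->{3,4,5,6}; Y {3,5,6,7}->{5,6,7}
pass 2: no change
Fixpoint after 2 passes: D(U) = {3,4,5,6,7}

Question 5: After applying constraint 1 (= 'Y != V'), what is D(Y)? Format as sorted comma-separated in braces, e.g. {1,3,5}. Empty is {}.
Answer: {3,5,6,7}

Derivation:
Constraint 1 (Y != V) on D(Y)={3,5,6,7} D(V)={3,4,5,6,7}: no change
So after constraint 1: D(Y) = {3,5,6,7}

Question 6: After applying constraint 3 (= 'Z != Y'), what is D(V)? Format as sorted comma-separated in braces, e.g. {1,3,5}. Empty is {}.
Answer: {3,4,5,6}

Derivation:
Constraint 1 (Y != V) on D(Y)={3,5,6,7} D(V)={3,4,5,6,7}: no change
Constraint 2 (V < Y) on D(V)={3,4,5,6,7} D(Y)={3,5,6,7}: V {3,4,5,6,7}->{3,4,5,6}; Y {3,5,6,7}->{5,6,7}
Constraint 3 (Z != Y) on D(Z)={4,5,6} D(Y)={5,6,7}: no change
So after constraint 3: D(V) = {3,4,5,6}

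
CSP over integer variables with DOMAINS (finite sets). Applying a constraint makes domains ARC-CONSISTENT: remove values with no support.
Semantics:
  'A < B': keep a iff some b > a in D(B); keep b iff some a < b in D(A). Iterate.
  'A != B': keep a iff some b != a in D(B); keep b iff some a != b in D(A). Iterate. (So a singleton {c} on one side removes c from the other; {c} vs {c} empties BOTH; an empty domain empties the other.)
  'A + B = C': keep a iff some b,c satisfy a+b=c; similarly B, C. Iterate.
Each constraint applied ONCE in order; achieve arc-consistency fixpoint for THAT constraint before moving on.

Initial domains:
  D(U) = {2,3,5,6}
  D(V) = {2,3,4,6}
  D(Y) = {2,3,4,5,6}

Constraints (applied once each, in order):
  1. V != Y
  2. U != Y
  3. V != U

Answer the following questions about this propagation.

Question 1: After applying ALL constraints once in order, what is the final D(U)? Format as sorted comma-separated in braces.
Constraint 1 (V != Y) on D(V)={2,3,4,6} D(Y)={2,3,4,5,6}: no change
Constraint 2 (U != Y) on D(U)={2,3,5,6} D(Y)={2,3,4,5,6}: no change
Constraint 3 (V != U) on D(V)={2,3,4,6} D(U)={2,3,5,6}: no change
So after all 3 constraints: D(U) = {2,3,5,6}

Answer: {2,3,5,6}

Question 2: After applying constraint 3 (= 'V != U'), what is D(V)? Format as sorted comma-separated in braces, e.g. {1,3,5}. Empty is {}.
Answer: {2,3,4,6}

Derivation:
Constraint 1 (V != Y) on D(V)={2,3,4,6} D(Y)={2,3,4,5,6}: no change
Constraint 2 (U != Y) on D(U)={2,3,5,6} D(Y)={2,3,4,5,6}: no change
Constraint 3 (V != U) on D(V)={2,3,4,6} D(U)={2,3,5,6}: no change
So after constraint 3: D(V) = {2,3,4,6}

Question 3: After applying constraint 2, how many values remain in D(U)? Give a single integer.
Constraint 1 (V != Y) on D(V)={2,3,4,6} D(Y)={2,3,4,5,6}: no change
Constraint 2 (U != Y) on D(U)={2,3,5,6} D(Y)={2,3,4,5,6}: no change
So after constraint 2: D(U)={2,3,5,6}, size = 4

Answer: 4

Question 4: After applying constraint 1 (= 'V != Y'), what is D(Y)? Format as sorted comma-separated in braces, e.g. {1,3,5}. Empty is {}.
Constraint 1 (V != Y) on D(V)={2,3,4,6} D(Y)={2,3,4,5,6}: no change
So after constraint 1: D(Y) = {2,3,4,5,6}

Answer: {2,3,4,5,6}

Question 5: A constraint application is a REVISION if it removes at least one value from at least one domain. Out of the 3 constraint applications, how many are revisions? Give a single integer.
Answer: 0

Derivation:
Constraint 1 (V != Y) on D(V)={2,3,4,6} D(Y)={2,3,4,5,6}: no change => not a revision
Constraint 2 (U != Y) on D(U)={2,3,5,6} D(Y)={2,3,4,5,6}: no change => not a revision
Constraint 3 (V != U) on D(V)={2,3,4,6} D(U)={2,3,5,6}: no change => not a revision
Total revisions = 0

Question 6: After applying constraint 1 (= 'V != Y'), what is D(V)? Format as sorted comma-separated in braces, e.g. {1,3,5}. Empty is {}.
Constraint 1 (V != Y) on D(V)={2,3,4,6} D(Y)={2,3,4,5,6}: no change
So after constraint 1: D(V) = {2,3,4,6}

Answer: {2,3,4,6}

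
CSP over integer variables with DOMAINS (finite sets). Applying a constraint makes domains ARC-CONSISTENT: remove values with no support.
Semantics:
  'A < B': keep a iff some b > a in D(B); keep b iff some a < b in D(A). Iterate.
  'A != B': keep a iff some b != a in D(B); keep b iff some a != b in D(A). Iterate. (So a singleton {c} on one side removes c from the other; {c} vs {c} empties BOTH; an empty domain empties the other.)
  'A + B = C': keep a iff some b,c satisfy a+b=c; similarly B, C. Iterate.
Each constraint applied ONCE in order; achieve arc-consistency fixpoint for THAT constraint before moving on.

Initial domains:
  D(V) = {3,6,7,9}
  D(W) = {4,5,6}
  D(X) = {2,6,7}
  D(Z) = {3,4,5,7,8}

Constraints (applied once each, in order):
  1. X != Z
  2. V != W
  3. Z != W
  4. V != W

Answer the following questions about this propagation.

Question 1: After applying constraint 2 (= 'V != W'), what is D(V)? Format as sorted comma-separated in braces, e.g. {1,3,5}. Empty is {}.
Answer: {3,6,7,9}

Derivation:
Constraint 1 (X != Z) on D(X)={2,6,7} D(Z)={3,4,5,7,8}: no change
Constraint 2 (V != W) on D(V)={3,6,7,9} D(W)={4,5,6}: no change
So after constraint 2: D(V) = {3,6,7,9}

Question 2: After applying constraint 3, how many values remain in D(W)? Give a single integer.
Answer: 3

Derivation:
Constraint 1 (X != Z) on D(X)={2,6,7} D(Z)={3,4,5,7,8}: no change
Constraint 2 (V != W) on D(V)={3,6,7,9} D(W)={4,5,6}: no change
Constraint 3 (Z != W) on D(Z)={3,4,5,7,8} D(W)={4,5,6}: no change
So after constraint 3: D(W)={4,5,6}, size = 3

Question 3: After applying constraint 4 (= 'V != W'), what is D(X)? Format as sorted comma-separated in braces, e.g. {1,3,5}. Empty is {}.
Answer: {2,6,7}

Derivation:
Constraint 1 (X != Z) on D(X)={2,6,7} D(Z)={3,4,5,7,8}: no change
Constraint 2 (V != W) on D(V)={3,6,7,9} D(W)={4,5,6}: no change
Constraint 3 (Z != W) on D(Z)={3,4,5,7,8} D(W)={4,5,6}: no change
Constraint 4 (V != W) on D(V)={3,6,7,9} D(W)={4,5,6}: no change
So after constraint 4: D(X) = {2,6,7}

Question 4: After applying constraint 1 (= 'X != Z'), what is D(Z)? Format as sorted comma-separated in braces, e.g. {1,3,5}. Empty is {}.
Answer: {3,4,5,7,8}

Derivation:
Constraint 1 (X != Z) on D(X)={2,6,7} D(Z)={3,4,5,7,8}: no change
So after constraint 1: D(Z) = {3,4,5,7,8}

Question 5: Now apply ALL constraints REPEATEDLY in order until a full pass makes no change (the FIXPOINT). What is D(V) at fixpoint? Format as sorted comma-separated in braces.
pass 0 (initial): D(V)={3,6,7,9}
pass 1: no change
Fixpoint after 1 passes: D(V) = {3,6,7,9}

Answer: {3,6,7,9}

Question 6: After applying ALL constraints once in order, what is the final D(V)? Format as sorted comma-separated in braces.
Answer: {3,6,7,9}

Derivation:
Constraint 1 (X != Z) on D(X)={2,6,7} D(Z)={3,4,5,7,8}: no change
Constraint 2 (V != W) on D(V)={3,6,7,9} D(W)={4,5,6}: no change
Constraint 3 (Z != W) on D(Z)={3,4,5,7,8} D(W)={4,5,6}: no change
Constraint 4 (V != W) on D(V)={3,6,7,9} D(W)={4,5,6}: no change
So after all 4 constraints: D(V) = {3,6,7,9}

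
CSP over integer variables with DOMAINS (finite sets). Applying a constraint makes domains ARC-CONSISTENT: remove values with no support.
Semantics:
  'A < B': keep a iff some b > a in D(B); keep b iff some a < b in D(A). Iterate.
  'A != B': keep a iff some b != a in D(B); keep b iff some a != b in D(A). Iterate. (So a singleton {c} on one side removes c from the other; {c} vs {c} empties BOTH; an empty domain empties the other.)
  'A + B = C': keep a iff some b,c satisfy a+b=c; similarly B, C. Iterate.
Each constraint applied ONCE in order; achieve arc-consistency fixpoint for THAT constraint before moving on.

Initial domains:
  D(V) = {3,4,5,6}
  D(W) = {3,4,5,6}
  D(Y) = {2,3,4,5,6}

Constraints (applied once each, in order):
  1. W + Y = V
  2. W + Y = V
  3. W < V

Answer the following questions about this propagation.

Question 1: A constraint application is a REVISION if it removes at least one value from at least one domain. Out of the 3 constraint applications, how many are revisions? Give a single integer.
Answer: 1

Derivation:
Constraint 1 (W + Y = V) on D(W)={3,4,5,6} D(Y)={2,3,4,5,6} D(V)={3,4,5,6}: W {3,4,5,6}->{3,4}; Y {2,3,4,5,6}->{2,3}; V {3,4,5,6}->{5,6} => REVISION
Constraint 2 (W + Y = V) on D(W)={3,4} D(Y)={2,3} D(V)={5,6}: no change => not a revision
Constraint 3 (W < V) on D(W)={3,4} D(V)={5,6}: no change => not a revision
Total revisions = 1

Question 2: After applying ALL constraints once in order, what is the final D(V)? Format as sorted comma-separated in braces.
Answer: {5,6}

Derivation:
Constraint 1 (W + Y = V) on D(W)={3,4,5,6} D(Y)={2,3,4,5,6} D(V)={3,4,5,6}: W {3,4,5,6}->{3,4}; Y {2,3,4,5,6}->{2,3}; V {3,4,5,6}->{5,6}
Constraint 2 (W + Y = V) on D(W)={3,4} D(Y)={2,3} D(V)={5,6}: no change
Constraint 3 (W < V) on D(W)={3,4} D(V)={5,6}: no change
So after all 3 constraints: D(V) = {5,6}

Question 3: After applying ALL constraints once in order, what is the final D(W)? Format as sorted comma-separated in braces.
Answer: {3,4}

Derivation:
Constraint 1 (W + Y = V) on D(W)={3,4,5,6} D(Y)={2,3,4,5,6} D(V)={3,4,5,6}: W {3,4,5,6}->{3,4}; Y {2,3,4,5,6}->{2,3}; V {3,4,5,6}->{5,6}
Constraint 2 (W + Y = V) on D(W)={3,4} D(Y)={2,3} D(V)={5,6}: no change
Constraint 3 (W < V) on D(W)={3,4} D(V)={5,6}: no change
So after all 3 constraints: D(W) = {3,4}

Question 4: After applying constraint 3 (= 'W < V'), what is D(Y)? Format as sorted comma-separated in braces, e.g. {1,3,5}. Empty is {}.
Answer: {2,3}

Derivation:
Constraint 1 (W + Y = V) on D(W)={3,4,5,6} D(Y)={2,3,4,5,6} D(V)={3,4,5,6}: W {3,4,5,6}->{3,4}; Y {2,3,4,5,6}->{2,3}; V {3,4,5,6}->{5,6}
Constraint 2 (W + Y = V) on D(W)={3,4} D(Y)={2,3} D(V)={5,6}: no change
Constraint 3 (W < V) on D(W)={3,4} D(V)={5,6}: no change
So after constraint 3: D(Y) = {2,3}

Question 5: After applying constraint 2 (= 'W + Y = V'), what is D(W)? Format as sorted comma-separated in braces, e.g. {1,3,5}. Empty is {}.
Answer: {3,4}

Derivation:
Constraint 1 (W + Y = V) on D(W)={3,4,5,6} D(Y)={2,3,4,5,6} D(V)={3,4,5,6}: W {3,4,5,6}->{3,4}; Y {2,3,4,5,6}->{2,3}; V {3,4,5,6}->{5,6}
Constraint 2 (W + Y = V) on D(W)={3,4} D(Y)={2,3} D(V)={5,6}: no change
So after constraint 2: D(W) = {3,4}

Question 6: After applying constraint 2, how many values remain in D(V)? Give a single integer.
Answer: 2

Derivation:
Constraint 1 (W + Y = V) on D(W)={3,4,5,6} D(Y)={2,3,4,5,6} D(V)={3,4,5,6}: W {3,4,5,6}->{3,4}; Y {2,3,4,5,6}->{2,3}; V {3,4,5,6}->{5,6}
Constraint 2 (W + Y = V) on D(W)={3,4} D(Y)={2,3} D(V)={5,6}: no change
So after constraint 2: D(V)={5,6}, size = 2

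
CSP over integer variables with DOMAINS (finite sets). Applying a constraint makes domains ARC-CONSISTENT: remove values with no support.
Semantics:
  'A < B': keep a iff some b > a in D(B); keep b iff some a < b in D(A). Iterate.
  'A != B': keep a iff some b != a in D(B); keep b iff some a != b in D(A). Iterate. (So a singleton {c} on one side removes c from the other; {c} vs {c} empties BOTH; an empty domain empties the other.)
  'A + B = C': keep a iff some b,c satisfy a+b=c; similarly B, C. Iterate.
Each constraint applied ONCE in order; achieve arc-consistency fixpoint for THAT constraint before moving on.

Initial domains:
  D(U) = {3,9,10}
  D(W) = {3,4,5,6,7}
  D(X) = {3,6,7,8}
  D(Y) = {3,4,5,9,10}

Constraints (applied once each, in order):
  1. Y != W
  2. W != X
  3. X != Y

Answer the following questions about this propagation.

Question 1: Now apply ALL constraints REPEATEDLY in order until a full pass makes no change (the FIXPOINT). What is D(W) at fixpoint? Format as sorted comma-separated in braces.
pass 0 (initial): D(W)={3,4,5,6,7}
pass 1: no change
Fixpoint after 1 passes: D(W) = {3,4,5,6,7}

Answer: {3,4,5,6,7}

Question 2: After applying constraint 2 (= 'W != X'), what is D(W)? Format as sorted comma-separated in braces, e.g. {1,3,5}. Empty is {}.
Answer: {3,4,5,6,7}

Derivation:
Constraint 1 (Y != W) on D(Y)={3,4,5,9,10} D(W)={3,4,5,6,7}: no change
Constraint 2 (W != X) on D(W)={3,4,5,6,7} D(X)={3,6,7,8}: no change
So after constraint 2: D(W) = {3,4,5,6,7}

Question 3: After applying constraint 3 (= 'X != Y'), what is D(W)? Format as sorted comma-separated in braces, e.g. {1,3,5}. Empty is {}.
Constraint 1 (Y != W) on D(Y)={3,4,5,9,10} D(W)={3,4,5,6,7}: no change
Constraint 2 (W != X) on D(W)={3,4,5,6,7} D(X)={3,6,7,8}: no change
Constraint 3 (X != Y) on D(X)={3,6,7,8} D(Y)={3,4,5,9,10}: no change
So after constraint 3: D(W) = {3,4,5,6,7}

Answer: {3,4,5,6,7}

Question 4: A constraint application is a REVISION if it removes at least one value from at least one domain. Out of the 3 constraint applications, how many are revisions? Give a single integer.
Constraint 1 (Y != W) on D(Y)={3,4,5,9,10} D(W)={3,4,5,6,7}: no change => not a revision
Constraint 2 (W != X) on D(W)={3,4,5,6,7} D(X)={3,6,7,8}: no change => not a revision
Constraint 3 (X != Y) on D(X)={3,6,7,8} D(Y)={3,4,5,9,10}: no change => not a revision
Total revisions = 0

Answer: 0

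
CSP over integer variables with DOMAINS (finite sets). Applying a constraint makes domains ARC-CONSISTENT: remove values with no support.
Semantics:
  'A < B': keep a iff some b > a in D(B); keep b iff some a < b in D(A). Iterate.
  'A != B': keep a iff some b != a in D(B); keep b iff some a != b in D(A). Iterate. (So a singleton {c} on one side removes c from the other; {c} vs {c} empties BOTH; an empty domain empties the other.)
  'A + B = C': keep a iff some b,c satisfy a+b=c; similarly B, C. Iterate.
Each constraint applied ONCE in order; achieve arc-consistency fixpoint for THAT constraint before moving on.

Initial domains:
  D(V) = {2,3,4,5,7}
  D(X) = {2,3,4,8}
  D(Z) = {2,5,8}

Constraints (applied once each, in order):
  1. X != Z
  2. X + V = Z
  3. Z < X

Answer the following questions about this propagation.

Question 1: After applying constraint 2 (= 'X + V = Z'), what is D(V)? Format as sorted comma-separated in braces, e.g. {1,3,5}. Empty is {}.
Answer: {2,3,4,5}

Derivation:
Constraint 1 (X != Z) on D(X)={2,3,4,8} D(Z)={2,5,8}: no change
Constraint 2 (X + V = Z) on D(X)={2,3,4,8} D(V)={2,3,4,5,7} D(Z)={2,5,8}: X {2,3,4,8}->{2,3,4}; V {2,3,4,5,7}->{2,3,4,5}; Z {2,5,8}->{5,8}
So after constraint 2: D(V) = {2,3,4,5}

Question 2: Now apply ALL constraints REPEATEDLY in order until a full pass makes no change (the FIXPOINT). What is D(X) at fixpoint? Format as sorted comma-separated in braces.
Answer: {}

Derivation:
pass 0 (initial): D(X)={2,3,4,8}
pass 1: V {2,3,4,5,7}->{2,3,4,5}; X {2,3,4,8}->{}; Z {2,5,8}->{}
pass 2: V {2,3,4,5}->{}
pass 3: no change
Fixpoint after 3 passes: D(X) = {}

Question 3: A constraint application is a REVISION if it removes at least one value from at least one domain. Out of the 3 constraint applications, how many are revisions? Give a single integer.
Constraint 1 (X != Z) on D(X)={2,3,4,8} D(Z)={2,5,8}: no change => not a revision
Constraint 2 (X + V = Z) on D(X)={2,3,4,8} D(V)={2,3,4,5,7} D(Z)={2,5,8}: X {2,3,4,8}->{2,3,4}; V {2,3,4,5,7}->{2,3,4,5}; Z {2,5,8}->{5,8} => REVISION
Constraint 3 (Z < X) on D(Z)={5,8} D(X)={2,3,4}: Z {5,8}->{}; X {2,3,4}->{} => REVISION
Total revisions = 2

Answer: 2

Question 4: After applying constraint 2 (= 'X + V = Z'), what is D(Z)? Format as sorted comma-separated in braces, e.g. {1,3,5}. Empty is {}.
Answer: {5,8}

Derivation:
Constraint 1 (X != Z) on D(X)={2,3,4,8} D(Z)={2,5,8}: no change
Constraint 2 (X + V = Z) on D(X)={2,3,4,8} D(V)={2,3,4,5,7} D(Z)={2,5,8}: X {2,3,4,8}->{2,3,4}; V {2,3,4,5,7}->{2,3,4,5}; Z {2,5,8}->{5,8}
So after constraint 2: D(Z) = {5,8}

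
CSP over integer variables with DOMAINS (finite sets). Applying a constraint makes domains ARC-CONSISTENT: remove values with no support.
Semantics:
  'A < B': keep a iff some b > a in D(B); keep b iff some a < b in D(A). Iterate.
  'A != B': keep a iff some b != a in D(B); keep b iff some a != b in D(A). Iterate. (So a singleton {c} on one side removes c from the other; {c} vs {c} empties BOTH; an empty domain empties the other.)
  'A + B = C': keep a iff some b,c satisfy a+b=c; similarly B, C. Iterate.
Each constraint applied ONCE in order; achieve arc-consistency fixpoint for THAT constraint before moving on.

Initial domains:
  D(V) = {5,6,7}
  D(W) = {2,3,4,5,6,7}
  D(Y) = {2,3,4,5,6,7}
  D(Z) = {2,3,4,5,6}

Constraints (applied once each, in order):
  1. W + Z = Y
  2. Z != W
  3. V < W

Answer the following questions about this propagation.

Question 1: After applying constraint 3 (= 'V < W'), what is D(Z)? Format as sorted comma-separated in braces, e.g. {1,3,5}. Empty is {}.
Constraint 1 (W + Z = Y) on D(W)={2,3,4,5,6,7} D(Z)={2,3,4,5,6} D(Y)={2,3,4,5,6,7}: W {2,3,4,5,6,7}->{2,3,4,5}; Z {2,3,4,5,6}->{2,3,4,5}; Y {2,3,4,5,6,7}->{4,5,6,7}
Constraint 2 (Z != W) on D(Z)={2,3,4,5} D(W)={2,3,4,5}: no change
Constraint 3 (V < W) on D(V)={5,6,7} D(W)={2,3,4,5}: V {5,6,7}->{}; W {2,3,4,5}->{}
So after constraint 3: D(Z) = {2,3,4,5}

Answer: {2,3,4,5}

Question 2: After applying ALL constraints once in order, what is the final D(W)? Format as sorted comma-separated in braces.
Constraint 1 (W + Z = Y) on D(W)={2,3,4,5,6,7} D(Z)={2,3,4,5,6} D(Y)={2,3,4,5,6,7}: W {2,3,4,5,6,7}->{2,3,4,5}; Z {2,3,4,5,6}->{2,3,4,5}; Y {2,3,4,5,6,7}->{4,5,6,7}
Constraint 2 (Z != W) on D(Z)={2,3,4,5} D(W)={2,3,4,5}: no change
Constraint 3 (V < W) on D(V)={5,6,7} D(W)={2,3,4,5}: V {5,6,7}->{}; W {2,3,4,5}->{}
So after all 3 constraints: D(W) = {}

Answer: {}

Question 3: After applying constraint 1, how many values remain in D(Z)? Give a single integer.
Answer: 4

Derivation:
Constraint 1 (W + Z = Y) on D(W)={2,3,4,5,6,7} D(Z)={2,3,4,5,6} D(Y)={2,3,4,5,6,7}: W {2,3,4,5,6,7}->{2,3,4,5}; Z {2,3,4,5,6}->{2,3,4,5}; Y {2,3,4,5,6,7}->{4,5,6,7}
So after constraint 1: D(Z)={2,3,4,5}, size = 4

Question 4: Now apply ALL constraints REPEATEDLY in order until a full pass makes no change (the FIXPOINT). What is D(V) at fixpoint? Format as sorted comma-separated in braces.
Answer: {}

Derivation:
pass 0 (initial): D(V)={5,6,7}
pass 1: V {5,6,7}->{}; W {2,3,4,5,6,7}->{}; Y {2,3,4,5,6,7}->{4,5,6,7}; Z {2,3,4,5,6}->{2,3,4,5}
pass 2: Y {4,5,6,7}->{}; Z {2,3,4,5}->{}
pass 3: no change
Fixpoint after 3 passes: D(V) = {}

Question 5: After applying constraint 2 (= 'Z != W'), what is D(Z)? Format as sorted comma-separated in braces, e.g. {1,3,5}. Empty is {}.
Answer: {2,3,4,5}

Derivation:
Constraint 1 (W + Z = Y) on D(W)={2,3,4,5,6,7} D(Z)={2,3,4,5,6} D(Y)={2,3,4,5,6,7}: W {2,3,4,5,6,7}->{2,3,4,5}; Z {2,3,4,5,6}->{2,3,4,5}; Y {2,3,4,5,6,7}->{4,5,6,7}
Constraint 2 (Z != W) on D(Z)={2,3,4,5} D(W)={2,3,4,5}: no change
So after constraint 2: D(Z) = {2,3,4,5}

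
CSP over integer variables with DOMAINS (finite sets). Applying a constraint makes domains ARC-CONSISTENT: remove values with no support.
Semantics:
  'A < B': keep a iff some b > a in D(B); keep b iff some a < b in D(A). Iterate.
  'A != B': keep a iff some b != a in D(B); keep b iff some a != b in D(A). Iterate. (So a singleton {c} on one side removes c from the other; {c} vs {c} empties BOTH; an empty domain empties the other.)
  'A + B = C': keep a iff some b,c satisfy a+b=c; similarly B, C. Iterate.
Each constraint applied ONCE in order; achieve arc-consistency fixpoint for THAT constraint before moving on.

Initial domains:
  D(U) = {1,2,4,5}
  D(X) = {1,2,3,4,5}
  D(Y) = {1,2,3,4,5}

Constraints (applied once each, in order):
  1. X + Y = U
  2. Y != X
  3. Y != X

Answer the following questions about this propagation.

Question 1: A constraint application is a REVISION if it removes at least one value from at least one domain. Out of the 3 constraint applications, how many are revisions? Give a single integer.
Answer: 1

Derivation:
Constraint 1 (X + Y = U) on D(X)={1,2,3,4,5} D(Y)={1,2,3,4,5} D(U)={1,2,4,5}: X {1,2,3,4,5}->{1,2,3,4}; Y {1,2,3,4,5}->{1,2,3,4}; U {1,2,4,5}->{2,4,5} => REVISION
Constraint 2 (Y != X) on D(Y)={1,2,3,4} D(X)={1,2,3,4}: no change => not a revision
Constraint 3 (Y != X) on D(Y)={1,2,3,4} D(X)={1,2,3,4}: no change => not a revision
Total revisions = 1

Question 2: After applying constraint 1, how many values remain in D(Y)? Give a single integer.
Constraint 1 (X + Y = U) on D(X)={1,2,3,4,5} D(Y)={1,2,3,4,5} D(U)={1,2,4,5}: X {1,2,3,4,5}->{1,2,3,4}; Y {1,2,3,4,5}->{1,2,3,4}; U {1,2,4,5}->{2,4,5}
So after constraint 1: D(Y)={1,2,3,4}, size = 4

Answer: 4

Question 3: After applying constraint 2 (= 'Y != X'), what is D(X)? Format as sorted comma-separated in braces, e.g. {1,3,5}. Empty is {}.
Constraint 1 (X + Y = U) on D(X)={1,2,3,4,5} D(Y)={1,2,3,4,5} D(U)={1,2,4,5}: X {1,2,3,4,5}->{1,2,3,4}; Y {1,2,3,4,5}->{1,2,3,4}; U {1,2,4,5}->{2,4,5}
Constraint 2 (Y != X) on D(Y)={1,2,3,4} D(X)={1,2,3,4}: no change
So after constraint 2: D(X) = {1,2,3,4}

Answer: {1,2,3,4}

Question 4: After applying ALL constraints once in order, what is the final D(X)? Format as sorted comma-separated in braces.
Answer: {1,2,3,4}

Derivation:
Constraint 1 (X + Y = U) on D(X)={1,2,3,4,5} D(Y)={1,2,3,4,5} D(U)={1,2,4,5}: X {1,2,3,4,5}->{1,2,3,4}; Y {1,2,3,4,5}->{1,2,3,4}; U {1,2,4,5}->{2,4,5}
Constraint 2 (Y != X) on D(Y)={1,2,3,4} D(X)={1,2,3,4}: no change
Constraint 3 (Y != X) on D(Y)={1,2,3,4} D(X)={1,2,3,4}: no change
So after all 3 constraints: D(X) = {1,2,3,4}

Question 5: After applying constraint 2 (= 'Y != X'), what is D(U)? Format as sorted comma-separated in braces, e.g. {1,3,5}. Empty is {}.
Answer: {2,4,5}

Derivation:
Constraint 1 (X + Y = U) on D(X)={1,2,3,4,5} D(Y)={1,2,3,4,5} D(U)={1,2,4,5}: X {1,2,3,4,5}->{1,2,3,4}; Y {1,2,3,4,5}->{1,2,3,4}; U {1,2,4,5}->{2,4,5}
Constraint 2 (Y != X) on D(Y)={1,2,3,4} D(X)={1,2,3,4}: no change
So after constraint 2: D(U) = {2,4,5}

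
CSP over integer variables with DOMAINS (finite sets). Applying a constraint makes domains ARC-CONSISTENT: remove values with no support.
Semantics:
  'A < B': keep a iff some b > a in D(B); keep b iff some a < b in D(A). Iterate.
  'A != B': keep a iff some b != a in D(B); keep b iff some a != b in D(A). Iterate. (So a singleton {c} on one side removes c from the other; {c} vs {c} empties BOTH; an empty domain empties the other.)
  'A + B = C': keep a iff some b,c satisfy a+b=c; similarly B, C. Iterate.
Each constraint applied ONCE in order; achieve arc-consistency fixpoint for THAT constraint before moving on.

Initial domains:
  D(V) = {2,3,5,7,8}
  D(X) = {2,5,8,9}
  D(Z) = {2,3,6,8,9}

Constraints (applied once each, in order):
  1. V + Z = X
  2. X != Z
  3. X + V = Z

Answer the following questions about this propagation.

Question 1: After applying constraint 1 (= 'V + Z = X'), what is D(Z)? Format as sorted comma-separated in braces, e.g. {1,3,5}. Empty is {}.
Answer: {2,3,6}

Derivation:
Constraint 1 (V + Z = X) on D(V)={2,3,5,7,8} D(Z)={2,3,6,8,9} D(X)={2,5,8,9}: V {2,3,5,7,8}->{2,3,5,7}; Z {2,3,6,8,9}->{2,3,6}; X {2,5,8,9}->{5,8,9}
So after constraint 1: D(Z) = {2,3,6}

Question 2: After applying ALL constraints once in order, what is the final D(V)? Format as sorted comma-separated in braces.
Constraint 1 (V + Z = X) on D(V)={2,3,5,7,8} D(Z)={2,3,6,8,9} D(X)={2,5,8,9}: V {2,3,5,7,8}->{2,3,5,7}; Z {2,3,6,8,9}->{2,3,6}; X {2,5,8,9}->{5,8,9}
Constraint 2 (X != Z) on D(X)={5,8,9} D(Z)={2,3,6}: no change
Constraint 3 (X + V = Z) on D(X)={5,8,9} D(V)={2,3,5,7} D(Z)={2,3,6}: X {5,8,9}->{}; V {2,3,5,7}->{}; Z {2,3,6}->{}
So after all 3 constraints: D(V) = {}

Answer: {}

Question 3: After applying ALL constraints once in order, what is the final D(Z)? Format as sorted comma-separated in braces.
Constraint 1 (V + Z = X) on D(V)={2,3,5,7,8} D(Z)={2,3,6,8,9} D(X)={2,5,8,9}: V {2,3,5,7,8}->{2,3,5,7}; Z {2,3,6,8,9}->{2,3,6}; X {2,5,8,9}->{5,8,9}
Constraint 2 (X != Z) on D(X)={5,8,9} D(Z)={2,3,6}: no change
Constraint 3 (X + V = Z) on D(X)={5,8,9} D(V)={2,3,5,7} D(Z)={2,3,6}: X {5,8,9}->{}; V {2,3,5,7}->{}; Z {2,3,6}->{}
So after all 3 constraints: D(Z) = {}

Answer: {}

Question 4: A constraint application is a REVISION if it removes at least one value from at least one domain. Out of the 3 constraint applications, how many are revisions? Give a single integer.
Answer: 2

Derivation:
Constraint 1 (V + Z = X) on D(V)={2,3,5,7,8} D(Z)={2,3,6,8,9} D(X)={2,5,8,9}: V {2,3,5,7,8}->{2,3,5,7}; Z {2,3,6,8,9}->{2,3,6}; X {2,5,8,9}->{5,8,9} => REVISION
Constraint 2 (X != Z) on D(X)={5,8,9} D(Z)={2,3,6}: no change => not a revision
Constraint 3 (X + V = Z) on D(X)={5,8,9} D(V)={2,3,5,7} D(Z)={2,3,6}: X {5,8,9}->{}; V {2,3,5,7}->{}; Z {2,3,6}->{} => REVISION
Total revisions = 2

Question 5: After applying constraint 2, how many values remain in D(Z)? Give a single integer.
Answer: 3

Derivation:
Constraint 1 (V + Z = X) on D(V)={2,3,5,7,8} D(Z)={2,3,6,8,9} D(X)={2,5,8,9}: V {2,3,5,7,8}->{2,3,5,7}; Z {2,3,6,8,9}->{2,3,6}; X {2,5,8,9}->{5,8,9}
Constraint 2 (X != Z) on D(X)={5,8,9} D(Z)={2,3,6}: no change
So after constraint 2: D(Z)={2,3,6}, size = 3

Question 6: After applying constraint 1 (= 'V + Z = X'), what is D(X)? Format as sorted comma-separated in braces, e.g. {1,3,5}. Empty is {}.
Answer: {5,8,9}

Derivation:
Constraint 1 (V + Z = X) on D(V)={2,3,5,7,8} D(Z)={2,3,6,8,9} D(X)={2,5,8,9}: V {2,3,5,7,8}->{2,3,5,7}; Z {2,3,6,8,9}->{2,3,6}; X {2,5,8,9}->{5,8,9}
So after constraint 1: D(X) = {5,8,9}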